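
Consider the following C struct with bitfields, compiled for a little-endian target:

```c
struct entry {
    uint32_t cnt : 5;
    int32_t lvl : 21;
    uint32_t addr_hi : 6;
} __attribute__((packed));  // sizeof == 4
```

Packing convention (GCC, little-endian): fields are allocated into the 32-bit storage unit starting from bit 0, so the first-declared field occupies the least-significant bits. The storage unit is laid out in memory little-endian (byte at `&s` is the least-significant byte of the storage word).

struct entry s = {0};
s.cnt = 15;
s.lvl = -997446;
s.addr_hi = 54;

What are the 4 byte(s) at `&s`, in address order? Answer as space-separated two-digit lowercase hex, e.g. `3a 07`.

[0+:5] cnt=15 & 0x1f = 0xf; word=0x0000000f
[5+:21] lvl=-997446 & 0x1fffff = 0x10c7ba; word=0x0218f74f
[26+:6] addr_hi=54 & 0x3f = 0x36; word=0xda18f74f
word = 0xda18f74f → little-endian bytes:
  [0]=0x4f  [1]=0xf7  [2]=0x18  [3]=0xda

4f f7 18 da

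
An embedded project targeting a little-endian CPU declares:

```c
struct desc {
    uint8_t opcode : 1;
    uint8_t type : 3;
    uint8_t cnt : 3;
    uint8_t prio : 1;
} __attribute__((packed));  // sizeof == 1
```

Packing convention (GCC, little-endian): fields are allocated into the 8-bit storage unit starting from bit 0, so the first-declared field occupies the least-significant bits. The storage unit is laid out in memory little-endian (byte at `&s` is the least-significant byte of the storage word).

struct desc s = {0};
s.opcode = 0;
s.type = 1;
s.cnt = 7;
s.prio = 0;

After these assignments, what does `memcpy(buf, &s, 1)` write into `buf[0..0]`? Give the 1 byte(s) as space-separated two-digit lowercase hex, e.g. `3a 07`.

72

opcode (1b) val=0 bits=0x0 at bit 0: 0x00
type (3b) val=1 bits=0x1 at bit 1: 0x02
cnt (3b) val=7 bits=0x7 at bit 4: 0x72
prio (1b) val=0 bits=0x0 at bit 7: 0x72
word = 0x72 → little-endian bytes:
  [0]=0x72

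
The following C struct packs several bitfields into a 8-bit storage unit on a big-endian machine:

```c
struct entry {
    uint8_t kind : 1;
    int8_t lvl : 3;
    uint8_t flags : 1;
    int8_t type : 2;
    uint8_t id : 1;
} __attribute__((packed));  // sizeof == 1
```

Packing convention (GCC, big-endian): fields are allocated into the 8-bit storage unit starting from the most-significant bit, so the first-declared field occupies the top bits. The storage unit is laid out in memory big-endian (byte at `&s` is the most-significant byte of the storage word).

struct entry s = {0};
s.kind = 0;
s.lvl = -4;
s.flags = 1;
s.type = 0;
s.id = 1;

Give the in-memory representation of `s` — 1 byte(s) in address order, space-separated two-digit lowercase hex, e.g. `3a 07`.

49

[7+:1] kind=0 & 0x1 = 0x0; word=0x00
[4+:3] lvl=-4 & 0x7 = 0x4; word=0x40
[3+:1] flags=1 & 0x1 = 0x1; word=0x48
[1+:2] type=0 & 0x3 = 0x0; word=0x48
[0+:1] id=1 & 0x1 = 0x1; word=0x49
word = 0x49 → big-endian bytes:
  [0]=0x49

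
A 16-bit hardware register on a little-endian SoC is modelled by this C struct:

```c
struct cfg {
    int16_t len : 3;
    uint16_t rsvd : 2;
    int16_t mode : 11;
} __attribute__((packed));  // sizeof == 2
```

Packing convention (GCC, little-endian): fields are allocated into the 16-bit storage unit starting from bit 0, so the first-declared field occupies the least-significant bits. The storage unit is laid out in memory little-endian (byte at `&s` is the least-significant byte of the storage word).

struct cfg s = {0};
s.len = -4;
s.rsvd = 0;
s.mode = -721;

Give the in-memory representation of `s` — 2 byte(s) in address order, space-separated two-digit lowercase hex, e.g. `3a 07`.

e4 a5

len (3b) val=-4 bits=0x4 at bit 0: 0x0004
rsvd (2b) val=0 bits=0x0 at bit 3: 0x0004
mode (11b) val=-721 bits=0x52f at bit 5: 0xa5e4
word = 0xa5e4 → little-endian bytes:
  [0]=0xe4  [1]=0xa5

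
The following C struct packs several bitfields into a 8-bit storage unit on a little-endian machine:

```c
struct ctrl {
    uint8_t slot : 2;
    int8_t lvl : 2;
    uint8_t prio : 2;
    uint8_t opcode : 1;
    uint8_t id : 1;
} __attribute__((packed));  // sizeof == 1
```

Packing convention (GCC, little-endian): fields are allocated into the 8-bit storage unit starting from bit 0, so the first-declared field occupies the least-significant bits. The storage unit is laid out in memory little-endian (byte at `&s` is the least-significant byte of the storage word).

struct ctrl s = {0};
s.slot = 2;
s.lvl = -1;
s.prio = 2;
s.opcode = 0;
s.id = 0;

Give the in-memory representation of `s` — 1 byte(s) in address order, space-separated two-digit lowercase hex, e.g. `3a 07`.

[0+:2] slot=2 & 0x3 = 0x2; word=0x02
[2+:2] lvl=-1 & 0x3 = 0x3; word=0x0e
[4+:2] prio=2 & 0x3 = 0x2; word=0x2e
[6+:1] opcode=0 & 0x1 = 0x0; word=0x2e
[7+:1] id=0 & 0x1 = 0x0; word=0x2e
word = 0x2e → little-endian bytes:
  [0]=0x2e

2e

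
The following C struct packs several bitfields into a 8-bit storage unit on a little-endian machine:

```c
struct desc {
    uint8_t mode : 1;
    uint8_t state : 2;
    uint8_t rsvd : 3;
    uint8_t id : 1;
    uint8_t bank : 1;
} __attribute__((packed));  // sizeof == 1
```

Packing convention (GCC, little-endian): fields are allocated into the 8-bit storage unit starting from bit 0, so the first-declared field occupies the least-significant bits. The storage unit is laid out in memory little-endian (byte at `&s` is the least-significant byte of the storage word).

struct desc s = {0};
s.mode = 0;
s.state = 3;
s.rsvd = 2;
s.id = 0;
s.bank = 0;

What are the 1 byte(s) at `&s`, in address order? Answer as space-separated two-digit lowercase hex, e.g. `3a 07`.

16

mode:1 = 0 → 0x0 << 0 → word 0x00
state:2 = 3 → 0x3 << 1 → word 0x06
rsvd:3 = 2 → 0x2 << 3 → word 0x16
id:1 = 0 → 0x0 << 6 → word 0x16
bank:1 = 0 → 0x0 << 7 → word 0x16
word = 0x16 → little-endian bytes:
  [0]=0x16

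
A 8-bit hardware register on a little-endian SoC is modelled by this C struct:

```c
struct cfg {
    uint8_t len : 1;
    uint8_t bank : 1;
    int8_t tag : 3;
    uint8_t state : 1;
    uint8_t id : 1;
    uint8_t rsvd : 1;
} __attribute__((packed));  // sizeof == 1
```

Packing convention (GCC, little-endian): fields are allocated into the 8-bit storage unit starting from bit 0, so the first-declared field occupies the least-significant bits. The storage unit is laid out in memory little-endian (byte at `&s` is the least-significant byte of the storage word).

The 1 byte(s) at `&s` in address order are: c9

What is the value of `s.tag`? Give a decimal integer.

[0]=0xc9 (little-endian) → word 0xc9
len [0+:1] = (word>>0) & 0x1 = 1
bank [1+:1] = (word>>1) & 0x1 = 0
tag [2+:3] = (word>>2) & 0x7 = 2  ←
state [5+:1] = (word>>5) & 0x1 = 0
id [6+:1] = (word>>6) & 0x1 = 1
rsvd [7+:1] = (word>>7) & 0x1 = 1
tag signed 3b, MSB=0: value = 2

2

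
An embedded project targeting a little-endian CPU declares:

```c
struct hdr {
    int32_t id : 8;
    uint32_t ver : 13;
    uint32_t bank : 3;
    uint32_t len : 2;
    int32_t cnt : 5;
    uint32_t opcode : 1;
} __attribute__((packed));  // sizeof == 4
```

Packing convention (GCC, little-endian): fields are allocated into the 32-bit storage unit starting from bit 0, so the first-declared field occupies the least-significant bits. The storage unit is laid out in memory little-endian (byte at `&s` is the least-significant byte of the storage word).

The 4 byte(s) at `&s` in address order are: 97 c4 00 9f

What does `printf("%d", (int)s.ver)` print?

196

[0]=0x97 [1]=0xc4 [2]=0x00 [3]=0x9f (little-endian) → word 0x9f00c497
id [0+:8] = (word>>0) & 0xff = 151
ver [8+:13] = (word>>8) & 0x1fff = 196  ←
bank [21+:3] = (word>>21) & 0x7 = 0
len [24+:2] = (word>>24) & 0x3 = 3
cnt [26+:5] = (word>>26) & 0x1f = 7
opcode [31+:1] = (word>>31) & 0x1 = 1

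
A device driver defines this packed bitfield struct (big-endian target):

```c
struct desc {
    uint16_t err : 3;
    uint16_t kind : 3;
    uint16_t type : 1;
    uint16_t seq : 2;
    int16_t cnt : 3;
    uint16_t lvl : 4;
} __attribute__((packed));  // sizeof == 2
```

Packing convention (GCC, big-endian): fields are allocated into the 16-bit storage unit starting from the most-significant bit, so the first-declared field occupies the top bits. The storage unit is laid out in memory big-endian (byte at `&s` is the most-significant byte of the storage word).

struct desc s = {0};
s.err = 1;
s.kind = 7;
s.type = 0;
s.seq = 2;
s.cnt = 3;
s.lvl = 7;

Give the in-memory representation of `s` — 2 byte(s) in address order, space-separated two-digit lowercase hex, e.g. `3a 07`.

err (3b) val=1 bits=0x1 at bit 13: 0x2000
kind (3b) val=7 bits=0x7 at bit 10: 0x3c00
type (1b) val=0 bits=0x0 at bit 9: 0x3c00
seq (2b) val=2 bits=0x2 at bit 7: 0x3d00
cnt (3b) val=3 bits=0x3 at bit 4: 0x3d30
lvl (4b) val=7 bits=0x7 at bit 0: 0x3d37
word = 0x3d37 → big-endian bytes:
  [0]=0x3d  [1]=0x37

3d 37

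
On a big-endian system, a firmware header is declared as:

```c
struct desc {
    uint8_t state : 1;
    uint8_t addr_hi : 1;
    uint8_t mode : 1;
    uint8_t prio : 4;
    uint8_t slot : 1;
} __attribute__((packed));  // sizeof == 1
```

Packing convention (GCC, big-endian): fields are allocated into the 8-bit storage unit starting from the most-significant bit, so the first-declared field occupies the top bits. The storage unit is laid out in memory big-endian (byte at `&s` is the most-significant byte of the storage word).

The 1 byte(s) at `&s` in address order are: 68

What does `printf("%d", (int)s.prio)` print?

[0]=0x68 (big-endian) → word 0x68
state [7+:1] = (word>>7) & 0x1 = 0
addr_hi [6+:1] = (word>>6) & 0x1 = 1
mode [5+:1] = (word>>5) & 0x1 = 1
prio [1+:4] = (word>>1) & 0xf = 4  ←
slot [0+:1] = (word>>0) & 0x1 = 0

4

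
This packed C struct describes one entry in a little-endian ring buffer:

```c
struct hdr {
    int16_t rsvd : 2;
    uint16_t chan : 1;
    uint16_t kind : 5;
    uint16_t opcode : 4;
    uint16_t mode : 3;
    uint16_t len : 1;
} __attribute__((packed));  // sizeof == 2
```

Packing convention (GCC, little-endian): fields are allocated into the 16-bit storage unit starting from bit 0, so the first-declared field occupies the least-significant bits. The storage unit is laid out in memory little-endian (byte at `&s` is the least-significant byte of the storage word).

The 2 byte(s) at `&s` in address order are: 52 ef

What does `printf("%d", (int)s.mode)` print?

6

[0]=0x52 [1]=0xef (little-endian) → word 0xef52
rsvd [0+:2] = (word>>0) & 0x3 = 2
chan [2+:1] = (word>>2) & 0x1 = 0
kind [3+:5] = (word>>3) & 0x1f = 10
opcode [8+:4] = (word>>8) & 0xf = 15
mode [12+:3] = (word>>12) & 0x7 = 6  ←
len [15+:1] = (word>>15) & 0x1 = 1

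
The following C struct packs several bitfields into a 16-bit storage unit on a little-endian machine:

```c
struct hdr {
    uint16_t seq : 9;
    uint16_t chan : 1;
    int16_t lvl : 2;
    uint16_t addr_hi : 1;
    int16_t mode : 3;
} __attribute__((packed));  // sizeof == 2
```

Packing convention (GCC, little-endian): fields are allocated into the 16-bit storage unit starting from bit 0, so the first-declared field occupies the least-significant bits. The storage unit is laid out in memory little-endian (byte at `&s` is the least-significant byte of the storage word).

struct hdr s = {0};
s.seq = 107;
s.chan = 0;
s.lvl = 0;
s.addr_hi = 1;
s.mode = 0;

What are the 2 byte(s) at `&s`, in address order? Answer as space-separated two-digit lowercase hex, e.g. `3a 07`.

seq (9b) val=107 bits=0x6b at bit 0: 0x006b
chan (1b) val=0 bits=0x0 at bit 9: 0x006b
lvl (2b) val=0 bits=0x0 at bit 10: 0x006b
addr_hi (1b) val=1 bits=0x1 at bit 12: 0x106b
mode (3b) val=0 bits=0x0 at bit 13: 0x106b
word = 0x106b → little-endian bytes:
  [0]=0x6b  [1]=0x10

6b 10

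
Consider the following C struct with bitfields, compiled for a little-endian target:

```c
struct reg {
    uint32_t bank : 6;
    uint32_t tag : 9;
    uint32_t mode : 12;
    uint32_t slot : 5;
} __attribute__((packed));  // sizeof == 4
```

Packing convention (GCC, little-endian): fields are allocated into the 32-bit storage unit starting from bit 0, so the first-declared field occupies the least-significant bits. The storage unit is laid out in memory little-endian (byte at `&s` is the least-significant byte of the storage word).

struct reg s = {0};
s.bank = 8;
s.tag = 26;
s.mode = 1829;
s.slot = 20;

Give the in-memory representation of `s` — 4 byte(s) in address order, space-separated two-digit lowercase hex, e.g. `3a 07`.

88 86 92 a3

bank:6 = 8 → 0x8 << 0 → word 0x00000008
tag:9 = 26 → 0x1a << 6 → word 0x00000688
mode:12 = 1829 → 0x725 << 15 → word 0x03928688
slot:5 = 20 → 0x14 << 27 → word 0xa3928688
word = 0xa3928688 → little-endian bytes:
  [0]=0x88  [1]=0x86  [2]=0x92  [3]=0xa3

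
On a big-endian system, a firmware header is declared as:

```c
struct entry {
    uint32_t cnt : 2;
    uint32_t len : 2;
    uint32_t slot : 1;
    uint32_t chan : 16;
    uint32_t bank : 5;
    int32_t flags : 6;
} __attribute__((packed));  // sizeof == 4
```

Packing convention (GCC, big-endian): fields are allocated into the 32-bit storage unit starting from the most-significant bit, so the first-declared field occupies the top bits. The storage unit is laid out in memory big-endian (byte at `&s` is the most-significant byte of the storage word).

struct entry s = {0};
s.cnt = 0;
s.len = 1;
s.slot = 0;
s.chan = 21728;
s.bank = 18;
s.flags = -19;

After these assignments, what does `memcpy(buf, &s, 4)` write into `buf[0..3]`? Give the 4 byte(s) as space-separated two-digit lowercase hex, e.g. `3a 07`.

cnt (2b) val=0 bits=0x0 at bit 30: 0x00000000
len (2b) val=1 bits=0x1 at bit 28: 0x10000000
slot (1b) val=0 bits=0x0 at bit 27: 0x10000000
chan (16b) val=21728 bits=0x54e0 at bit 11: 0x12a70000
bank (5b) val=18 bits=0x12 at bit 6: 0x12a70480
flags (6b) val=-19 bits=0x2d at bit 0: 0x12a704ad
word = 0x12a704ad → big-endian bytes:
  [0]=0x12  [1]=0xa7  [2]=0x04  [3]=0xad

12 a7 04 ad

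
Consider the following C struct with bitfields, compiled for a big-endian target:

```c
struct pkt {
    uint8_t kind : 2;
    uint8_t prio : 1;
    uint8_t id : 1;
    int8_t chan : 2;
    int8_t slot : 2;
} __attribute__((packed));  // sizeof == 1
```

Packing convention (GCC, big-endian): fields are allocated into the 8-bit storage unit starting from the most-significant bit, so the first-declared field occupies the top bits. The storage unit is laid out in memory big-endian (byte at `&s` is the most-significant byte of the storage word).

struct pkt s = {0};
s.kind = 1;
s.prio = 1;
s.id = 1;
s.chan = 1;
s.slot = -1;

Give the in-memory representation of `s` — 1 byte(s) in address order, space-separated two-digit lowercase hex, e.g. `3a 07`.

77

[6+:2] kind=1 & 0x3 = 0x1; word=0x40
[5+:1] prio=1 & 0x1 = 0x1; word=0x60
[4+:1] id=1 & 0x1 = 0x1; word=0x70
[2+:2] chan=1 & 0x3 = 0x1; word=0x74
[0+:2] slot=-1 & 0x3 = 0x3; word=0x77
word = 0x77 → big-endian bytes:
  [0]=0x77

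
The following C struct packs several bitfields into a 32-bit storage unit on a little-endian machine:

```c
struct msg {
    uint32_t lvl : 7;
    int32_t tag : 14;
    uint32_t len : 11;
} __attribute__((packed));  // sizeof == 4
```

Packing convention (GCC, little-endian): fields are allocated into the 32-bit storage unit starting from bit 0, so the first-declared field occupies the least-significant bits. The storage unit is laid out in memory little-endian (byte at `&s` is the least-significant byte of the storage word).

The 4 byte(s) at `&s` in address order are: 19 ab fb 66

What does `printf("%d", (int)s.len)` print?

823

[0]=0x19 [1]=0xab [2]=0xfb [3]=0x66 (little-endian) → word 0x66fbab19
lvl:7 @ bit 0 → (0x66fbab19>>0)&0x7f = 0x19
tag:14 @ bit 7 → (0x66fbab19>>7)&0x3fff = 0x3756
len:11 @ bit 21 → (0x66fbab19>>21)&0x7ff = 0x337  ←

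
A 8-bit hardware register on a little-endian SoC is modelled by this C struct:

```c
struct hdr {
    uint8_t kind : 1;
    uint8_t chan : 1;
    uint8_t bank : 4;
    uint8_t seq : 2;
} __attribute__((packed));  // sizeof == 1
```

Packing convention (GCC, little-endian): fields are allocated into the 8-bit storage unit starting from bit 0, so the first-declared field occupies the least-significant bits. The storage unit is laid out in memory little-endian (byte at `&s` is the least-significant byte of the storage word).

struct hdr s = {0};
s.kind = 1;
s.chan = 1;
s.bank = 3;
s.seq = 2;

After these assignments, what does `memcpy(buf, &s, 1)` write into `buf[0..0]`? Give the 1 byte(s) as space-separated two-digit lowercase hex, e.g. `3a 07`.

kind (1b) val=1 bits=0x1 at bit 0: 0x01
chan (1b) val=1 bits=0x1 at bit 1: 0x03
bank (4b) val=3 bits=0x3 at bit 2: 0x0f
seq (2b) val=2 bits=0x2 at bit 6: 0x8f
word = 0x8f → little-endian bytes:
  [0]=0x8f

8f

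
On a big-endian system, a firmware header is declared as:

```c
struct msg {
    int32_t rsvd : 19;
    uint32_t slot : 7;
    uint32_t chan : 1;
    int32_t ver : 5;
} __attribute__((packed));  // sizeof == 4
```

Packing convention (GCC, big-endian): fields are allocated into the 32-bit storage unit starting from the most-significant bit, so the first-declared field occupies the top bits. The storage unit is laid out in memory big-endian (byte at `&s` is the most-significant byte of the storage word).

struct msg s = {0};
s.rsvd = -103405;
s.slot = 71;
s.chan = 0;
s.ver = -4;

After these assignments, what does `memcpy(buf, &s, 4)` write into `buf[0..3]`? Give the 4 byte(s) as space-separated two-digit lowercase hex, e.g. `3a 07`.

cd 82 71 dc

rsvd (19b) val=-103405 bits=0x66c13 at bit 13: 0xcd826000
slot (7b) val=71 bits=0x47 at bit 6: 0xcd8271c0
chan (1b) val=0 bits=0x0 at bit 5: 0xcd8271c0
ver (5b) val=-4 bits=0x1c at bit 0: 0xcd8271dc
word = 0xcd8271dc → big-endian bytes:
  [0]=0xcd  [1]=0x82  [2]=0x71  [3]=0xdc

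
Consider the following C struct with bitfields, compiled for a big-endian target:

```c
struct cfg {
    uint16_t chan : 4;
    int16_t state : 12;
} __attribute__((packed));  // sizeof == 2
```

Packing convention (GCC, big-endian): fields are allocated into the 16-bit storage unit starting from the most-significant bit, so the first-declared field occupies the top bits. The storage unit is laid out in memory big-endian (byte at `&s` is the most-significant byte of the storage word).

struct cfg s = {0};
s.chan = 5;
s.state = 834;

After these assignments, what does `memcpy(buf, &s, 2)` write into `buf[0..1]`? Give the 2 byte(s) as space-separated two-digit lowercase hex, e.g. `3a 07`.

53 42

[12+:4] chan=5 & 0xf = 0x5; word=0x5000
[0+:12] state=834 & 0xfff = 0x342; word=0x5342
word = 0x5342 → big-endian bytes:
  [0]=0x53  [1]=0x42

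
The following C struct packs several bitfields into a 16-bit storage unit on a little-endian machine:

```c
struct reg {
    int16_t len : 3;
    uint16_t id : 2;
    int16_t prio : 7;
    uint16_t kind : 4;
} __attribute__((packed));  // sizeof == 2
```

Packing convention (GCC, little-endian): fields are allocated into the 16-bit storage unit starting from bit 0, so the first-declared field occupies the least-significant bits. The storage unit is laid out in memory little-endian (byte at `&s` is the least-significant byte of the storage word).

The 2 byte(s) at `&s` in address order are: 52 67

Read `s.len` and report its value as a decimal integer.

2

[0]=0x52 [1]=0x67 (little-endian) → word 0x6752
len [0+:3] = (word>>0) & 0x7 = 2  ←
id [3+:2] = (word>>3) & 0x3 = 2
prio [5+:7] = (word>>5) & 0x7f = 58
kind [12+:4] = (word>>12) & 0xf = 6
len signed 3b, MSB=0: value = 2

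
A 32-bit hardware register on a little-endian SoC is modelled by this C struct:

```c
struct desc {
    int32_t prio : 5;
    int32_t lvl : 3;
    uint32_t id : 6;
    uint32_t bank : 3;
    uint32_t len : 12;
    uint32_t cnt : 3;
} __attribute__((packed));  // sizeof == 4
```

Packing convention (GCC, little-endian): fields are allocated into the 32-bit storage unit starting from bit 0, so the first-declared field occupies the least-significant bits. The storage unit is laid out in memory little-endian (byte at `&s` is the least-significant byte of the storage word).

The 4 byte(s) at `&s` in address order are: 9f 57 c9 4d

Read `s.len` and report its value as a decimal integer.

[0]=0x9f [1]=0x57 [2]=0xc9 [3]=0x4d (little-endian) → word 0x4dc9579f
prio:5 @ bit 0 → (0x4dc9579f>>0)&0x1f = 0x1f
lvl:3 @ bit 5 → (0x4dc9579f>>5)&0x7 = 0x4
id:6 @ bit 8 → (0x4dc9579f>>8)&0x3f = 0x17
bank:3 @ bit 14 → (0x4dc9579f>>14)&0x7 = 0x5
len:12 @ bit 17 → (0x4dc9579f>>17)&0xfff = 0x6e4  ←
cnt:3 @ bit 29 → (0x4dc9579f>>29)&0x7 = 0x2

1764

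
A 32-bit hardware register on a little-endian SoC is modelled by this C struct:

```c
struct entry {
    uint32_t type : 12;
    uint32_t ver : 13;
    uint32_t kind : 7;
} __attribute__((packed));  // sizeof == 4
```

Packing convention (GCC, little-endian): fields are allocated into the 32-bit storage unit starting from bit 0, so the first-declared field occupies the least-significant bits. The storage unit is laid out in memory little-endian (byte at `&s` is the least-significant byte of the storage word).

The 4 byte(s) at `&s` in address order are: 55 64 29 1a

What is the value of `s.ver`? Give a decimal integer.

[0]=0x55 [1]=0x64 [2]=0x29 [3]=0x1a (little-endian) → word 0x1a296455
type [0+:12] = (word>>0) & 0xfff = 1109
ver [12+:13] = (word>>12) & 0x1fff = 662  ←
kind [25+:7] = (word>>25) & 0x7f = 13

662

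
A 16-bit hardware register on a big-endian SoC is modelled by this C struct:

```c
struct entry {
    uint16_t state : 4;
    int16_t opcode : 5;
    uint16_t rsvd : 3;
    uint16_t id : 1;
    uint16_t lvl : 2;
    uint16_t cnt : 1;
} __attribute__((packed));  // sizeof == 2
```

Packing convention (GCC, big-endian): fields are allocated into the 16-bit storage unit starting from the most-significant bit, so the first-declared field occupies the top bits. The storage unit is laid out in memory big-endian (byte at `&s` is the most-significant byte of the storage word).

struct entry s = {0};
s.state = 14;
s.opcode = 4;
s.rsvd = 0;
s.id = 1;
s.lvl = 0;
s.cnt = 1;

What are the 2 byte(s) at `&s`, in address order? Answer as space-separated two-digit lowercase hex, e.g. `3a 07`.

e2 09

[12+:4] state=14 & 0xf = 0xe; word=0xe000
[7+:5] opcode=4 & 0x1f = 0x4; word=0xe200
[4+:3] rsvd=0 & 0x7 = 0x0; word=0xe200
[3+:1] id=1 & 0x1 = 0x1; word=0xe208
[1+:2] lvl=0 & 0x3 = 0x0; word=0xe208
[0+:1] cnt=1 & 0x1 = 0x1; word=0xe209
word = 0xe209 → big-endian bytes:
  [0]=0xe2  [1]=0x09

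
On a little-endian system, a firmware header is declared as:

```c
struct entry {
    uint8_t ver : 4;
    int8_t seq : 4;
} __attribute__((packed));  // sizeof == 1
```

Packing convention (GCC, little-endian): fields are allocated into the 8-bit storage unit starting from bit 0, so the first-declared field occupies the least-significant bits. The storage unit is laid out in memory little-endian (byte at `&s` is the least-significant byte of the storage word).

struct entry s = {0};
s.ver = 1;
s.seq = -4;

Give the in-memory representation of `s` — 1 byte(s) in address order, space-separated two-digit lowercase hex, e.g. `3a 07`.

c1

ver (4b) val=1 bits=0x1 at bit 0: 0x01
seq (4b) val=-4 bits=0xc at bit 4: 0xc1
word = 0xc1 → little-endian bytes:
  [0]=0xc1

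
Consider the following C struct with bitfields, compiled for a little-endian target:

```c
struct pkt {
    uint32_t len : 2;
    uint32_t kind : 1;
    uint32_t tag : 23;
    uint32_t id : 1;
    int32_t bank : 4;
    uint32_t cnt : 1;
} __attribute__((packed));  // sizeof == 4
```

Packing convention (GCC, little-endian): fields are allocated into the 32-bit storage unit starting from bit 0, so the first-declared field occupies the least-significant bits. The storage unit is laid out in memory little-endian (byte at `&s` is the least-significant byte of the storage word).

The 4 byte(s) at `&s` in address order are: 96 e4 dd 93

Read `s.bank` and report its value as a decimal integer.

2

[0]=0x96 [1]=0xe4 [2]=0xdd [3]=0x93 (little-endian) → word 0x93dde496
len:2 @ bit 0 → (0x93dde496>>0)&0x3 = 0x2
kind:1 @ bit 2 → (0x93dde496>>2)&0x1 = 0x1
tag:23 @ bit 3 → (0x93dde496>>3)&0x7fffff = 0x7bbc92
id:1 @ bit 26 → (0x93dde496>>26)&0x1 = 0x0
bank:4 @ bit 27 → (0x93dde496>>27)&0xf = 0x2  ←
cnt:1 @ bit 31 → (0x93dde496>>31)&0x1 = 0x1
bank signed 4b, MSB=0: value = 2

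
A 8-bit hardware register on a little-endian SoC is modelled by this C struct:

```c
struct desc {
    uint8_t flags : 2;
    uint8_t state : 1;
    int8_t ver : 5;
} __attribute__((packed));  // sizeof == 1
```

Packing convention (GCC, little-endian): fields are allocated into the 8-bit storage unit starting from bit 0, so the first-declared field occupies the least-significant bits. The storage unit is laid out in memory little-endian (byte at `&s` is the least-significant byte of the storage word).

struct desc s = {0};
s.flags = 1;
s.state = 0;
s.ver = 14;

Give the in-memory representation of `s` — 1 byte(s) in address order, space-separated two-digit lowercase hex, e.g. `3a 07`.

[0+:2] flags=1 & 0x3 = 0x1; word=0x01
[2+:1] state=0 & 0x1 = 0x0; word=0x01
[3+:5] ver=14 & 0x1f = 0xe; word=0x71
word = 0x71 → little-endian bytes:
  [0]=0x71

71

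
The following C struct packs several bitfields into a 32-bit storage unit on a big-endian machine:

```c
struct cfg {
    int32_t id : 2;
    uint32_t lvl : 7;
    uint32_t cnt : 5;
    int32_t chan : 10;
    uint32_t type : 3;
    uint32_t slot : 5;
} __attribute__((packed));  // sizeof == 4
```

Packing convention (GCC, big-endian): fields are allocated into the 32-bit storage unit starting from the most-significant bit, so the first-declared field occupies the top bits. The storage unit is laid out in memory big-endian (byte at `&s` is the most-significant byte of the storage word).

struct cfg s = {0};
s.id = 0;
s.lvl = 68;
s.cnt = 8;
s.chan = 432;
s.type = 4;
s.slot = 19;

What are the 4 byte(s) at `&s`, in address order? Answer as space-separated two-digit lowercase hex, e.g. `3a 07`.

22 21 b0 93

id:2 = 0 → 0x0 << 30 → word 0x00000000
lvl:7 = 68 → 0x44 << 23 → word 0x22000000
cnt:5 = 8 → 0x8 << 18 → word 0x22200000
chan:10 = 432 → 0x1b0 << 8 → word 0x2221b000
type:3 = 4 → 0x4 << 5 → word 0x2221b080
slot:5 = 19 → 0x13 << 0 → word 0x2221b093
word = 0x2221b093 → big-endian bytes:
  [0]=0x22  [1]=0x21  [2]=0xb0  [3]=0x93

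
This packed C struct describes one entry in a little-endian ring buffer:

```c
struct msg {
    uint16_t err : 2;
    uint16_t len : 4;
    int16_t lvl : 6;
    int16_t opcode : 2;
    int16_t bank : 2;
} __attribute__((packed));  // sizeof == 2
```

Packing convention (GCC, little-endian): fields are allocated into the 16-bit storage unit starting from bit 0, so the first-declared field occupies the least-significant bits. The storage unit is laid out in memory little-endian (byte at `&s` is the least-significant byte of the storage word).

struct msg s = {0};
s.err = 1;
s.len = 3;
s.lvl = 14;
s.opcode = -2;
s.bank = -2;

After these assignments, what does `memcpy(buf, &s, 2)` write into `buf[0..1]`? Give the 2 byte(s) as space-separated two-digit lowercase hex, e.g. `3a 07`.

8d a3

err:2 = 1 → 0x1 << 0 → word 0x0001
len:4 = 3 → 0x3 << 2 → word 0x000d
lvl:6 = 14 → 0xe << 6 → word 0x038d
opcode:2 = -2 → 0x2 << 12 → word 0x238d
bank:2 = -2 → 0x2 << 14 → word 0xa38d
word = 0xa38d → little-endian bytes:
  [0]=0x8d  [1]=0xa3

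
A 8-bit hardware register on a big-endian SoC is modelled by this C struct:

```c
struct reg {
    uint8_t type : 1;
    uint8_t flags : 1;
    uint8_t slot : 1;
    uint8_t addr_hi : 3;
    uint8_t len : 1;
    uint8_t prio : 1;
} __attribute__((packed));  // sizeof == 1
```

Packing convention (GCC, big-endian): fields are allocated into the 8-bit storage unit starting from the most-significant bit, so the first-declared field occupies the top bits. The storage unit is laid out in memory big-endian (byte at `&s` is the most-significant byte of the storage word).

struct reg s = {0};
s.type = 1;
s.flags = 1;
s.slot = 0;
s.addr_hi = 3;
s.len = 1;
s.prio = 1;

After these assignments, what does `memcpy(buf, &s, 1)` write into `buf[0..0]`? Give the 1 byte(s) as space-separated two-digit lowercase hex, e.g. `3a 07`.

type:1 = 1 → 0x1 << 7 → word 0x80
flags:1 = 1 → 0x1 << 6 → word 0xc0
slot:1 = 0 → 0x0 << 5 → word 0xc0
addr_hi:3 = 3 → 0x3 << 2 → word 0xcc
len:1 = 1 → 0x1 << 1 → word 0xce
prio:1 = 1 → 0x1 << 0 → word 0xcf
word = 0xcf → big-endian bytes:
  [0]=0xcf

cf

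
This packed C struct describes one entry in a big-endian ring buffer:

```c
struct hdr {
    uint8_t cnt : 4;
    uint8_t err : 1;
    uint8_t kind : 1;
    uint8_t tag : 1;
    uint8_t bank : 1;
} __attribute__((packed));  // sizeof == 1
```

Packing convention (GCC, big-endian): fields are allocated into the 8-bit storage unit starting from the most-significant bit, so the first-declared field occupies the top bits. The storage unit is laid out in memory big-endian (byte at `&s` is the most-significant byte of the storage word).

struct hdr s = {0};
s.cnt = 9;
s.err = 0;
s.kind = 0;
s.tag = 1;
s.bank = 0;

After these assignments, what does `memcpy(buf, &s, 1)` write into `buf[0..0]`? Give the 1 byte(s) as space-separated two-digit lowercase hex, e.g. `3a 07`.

cnt:4 = 9 → 0x9 << 4 → word 0x90
err:1 = 0 → 0x0 << 3 → word 0x90
kind:1 = 0 → 0x0 << 2 → word 0x90
tag:1 = 1 → 0x1 << 1 → word 0x92
bank:1 = 0 → 0x0 << 0 → word 0x92
word = 0x92 → big-endian bytes:
  [0]=0x92

92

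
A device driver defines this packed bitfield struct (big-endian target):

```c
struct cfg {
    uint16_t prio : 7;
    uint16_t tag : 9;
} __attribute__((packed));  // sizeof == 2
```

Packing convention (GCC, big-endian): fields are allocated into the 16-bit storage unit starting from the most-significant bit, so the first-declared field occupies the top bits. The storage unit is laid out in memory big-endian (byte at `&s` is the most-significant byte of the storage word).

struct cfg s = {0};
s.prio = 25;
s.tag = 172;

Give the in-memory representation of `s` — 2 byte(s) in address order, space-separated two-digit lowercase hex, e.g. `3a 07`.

prio:7 = 25 → 0x19 << 9 → word 0x3200
tag:9 = 172 → 0xac << 0 → word 0x32ac
word = 0x32ac → big-endian bytes:
  [0]=0x32  [1]=0xac

32 ac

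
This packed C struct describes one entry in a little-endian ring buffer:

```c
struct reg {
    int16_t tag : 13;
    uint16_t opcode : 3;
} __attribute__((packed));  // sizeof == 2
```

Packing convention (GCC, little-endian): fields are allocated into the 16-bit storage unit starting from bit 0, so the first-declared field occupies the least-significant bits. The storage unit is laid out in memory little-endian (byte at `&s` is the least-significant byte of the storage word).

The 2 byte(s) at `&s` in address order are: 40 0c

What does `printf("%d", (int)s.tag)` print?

3136

[0]=0x40 [1]=0x0c (little-endian) → word 0x0c40
tag:13 @ bit 0 → (0x0c40>>0)&0x1fff = 0xc40  ←
opcode:3 @ bit 13 → (0x0c40>>13)&0x7 = 0x0
tag signed 13b, MSB=0: value = 3136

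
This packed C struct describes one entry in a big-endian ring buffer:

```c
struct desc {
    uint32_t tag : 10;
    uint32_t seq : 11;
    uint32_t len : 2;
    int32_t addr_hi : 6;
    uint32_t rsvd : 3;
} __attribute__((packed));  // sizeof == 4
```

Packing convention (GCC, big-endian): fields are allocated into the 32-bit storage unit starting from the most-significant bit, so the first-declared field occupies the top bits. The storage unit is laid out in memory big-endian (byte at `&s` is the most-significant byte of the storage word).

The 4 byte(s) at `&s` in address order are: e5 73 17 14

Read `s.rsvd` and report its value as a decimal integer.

[0]=0xe5 [1]=0x73 [2]=0x17 [3]=0x14 (big-endian) → word 0xe5731714
tag [22+:10] = (word>>22) & 0x3ff = 917
seq [11+:11] = (word>>11) & 0x7ff = 1634
len [9+:2] = (word>>9) & 0x3 = 3
addr_hi [3+:6] = (word>>3) & 0x3f = 34
rsvd [0+:3] = (word>>0) & 0x7 = 4  ←

4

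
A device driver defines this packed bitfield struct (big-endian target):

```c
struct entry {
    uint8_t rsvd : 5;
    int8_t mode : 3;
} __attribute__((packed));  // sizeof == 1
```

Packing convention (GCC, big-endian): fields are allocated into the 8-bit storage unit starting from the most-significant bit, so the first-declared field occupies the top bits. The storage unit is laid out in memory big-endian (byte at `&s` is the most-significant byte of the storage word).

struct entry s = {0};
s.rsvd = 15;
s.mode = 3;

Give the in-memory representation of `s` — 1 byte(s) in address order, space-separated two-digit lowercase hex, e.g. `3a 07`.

[3+:5] rsvd=15 & 0x1f = 0xf; word=0x78
[0+:3] mode=3 & 0x7 = 0x3; word=0x7b
word = 0x7b → big-endian bytes:
  [0]=0x7b

7b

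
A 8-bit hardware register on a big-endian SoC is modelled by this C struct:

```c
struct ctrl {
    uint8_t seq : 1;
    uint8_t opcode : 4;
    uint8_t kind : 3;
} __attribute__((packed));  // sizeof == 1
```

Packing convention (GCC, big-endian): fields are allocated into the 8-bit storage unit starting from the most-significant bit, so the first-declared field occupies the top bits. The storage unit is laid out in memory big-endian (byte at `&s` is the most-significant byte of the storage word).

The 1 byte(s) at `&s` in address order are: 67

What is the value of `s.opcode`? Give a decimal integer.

12

[0]=0x67 (big-endian) → word 0x67
seq [7+:1] = (word>>7) & 0x1 = 0
opcode [3+:4] = (word>>3) & 0xf = 12  ←
kind [0+:3] = (word>>0) & 0x7 = 7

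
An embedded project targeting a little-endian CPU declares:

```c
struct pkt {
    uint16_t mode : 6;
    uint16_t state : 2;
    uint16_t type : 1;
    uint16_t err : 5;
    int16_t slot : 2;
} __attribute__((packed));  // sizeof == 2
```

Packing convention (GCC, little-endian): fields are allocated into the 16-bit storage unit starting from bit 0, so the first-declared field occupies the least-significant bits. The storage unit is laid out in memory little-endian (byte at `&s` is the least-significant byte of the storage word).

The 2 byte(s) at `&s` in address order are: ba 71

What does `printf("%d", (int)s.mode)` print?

[0]=0xba [1]=0x71 (little-endian) → word 0x71ba
mode:6 @ bit 0 → (0x71ba>>0)&0x3f = 0x3a  ←
state:2 @ bit 6 → (0x71ba>>6)&0x3 = 0x2
type:1 @ bit 8 → (0x71ba>>8)&0x1 = 0x1
err:5 @ bit 9 → (0x71ba>>9)&0x1f = 0x18
slot:2 @ bit 14 → (0x71ba>>14)&0x3 = 0x1

58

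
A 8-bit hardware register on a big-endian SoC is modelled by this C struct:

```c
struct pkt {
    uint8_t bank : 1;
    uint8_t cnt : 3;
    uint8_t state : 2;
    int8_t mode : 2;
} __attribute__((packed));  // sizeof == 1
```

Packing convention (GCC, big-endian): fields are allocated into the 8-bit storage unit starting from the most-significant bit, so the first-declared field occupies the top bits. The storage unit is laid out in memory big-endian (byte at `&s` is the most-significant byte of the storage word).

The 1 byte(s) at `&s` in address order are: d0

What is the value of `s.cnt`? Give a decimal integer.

[0]=0xd0 (big-endian) → word 0xd0
bank:1 @ bit 7 → (0xd0>>7)&0x1 = 0x1
cnt:3 @ bit 4 → (0xd0>>4)&0x7 = 0x5  ←
state:2 @ bit 2 → (0xd0>>2)&0x3 = 0x0
mode:2 @ bit 0 → (0xd0>>0)&0x3 = 0x0

5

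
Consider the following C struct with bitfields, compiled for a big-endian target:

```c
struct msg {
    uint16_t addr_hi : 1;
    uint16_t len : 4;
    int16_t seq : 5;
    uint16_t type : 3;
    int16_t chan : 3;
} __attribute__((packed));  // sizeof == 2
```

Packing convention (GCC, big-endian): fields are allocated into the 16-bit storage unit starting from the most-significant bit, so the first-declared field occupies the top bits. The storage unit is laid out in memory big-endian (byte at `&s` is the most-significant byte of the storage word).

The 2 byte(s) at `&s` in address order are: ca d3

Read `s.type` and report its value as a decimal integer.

2

[0]=0xca [1]=0xd3 (big-endian) → word 0xcad3
addr_hi:1 @ bit 15 → (0xcad3>>15)&0x1 = 0x1
len:4 @ bit 11 → (0xcad3>>11)&0xf = 0x9
seq:5 @ bit 6 → (0xcad3>>6)&0x1f = 0xb
type:3 @ bit 3 → (0xcad3>>3)&0x7 = 0x2  ←
chan:3 @ bit 0 → (0xcad3>>0)&0x7 = 0x3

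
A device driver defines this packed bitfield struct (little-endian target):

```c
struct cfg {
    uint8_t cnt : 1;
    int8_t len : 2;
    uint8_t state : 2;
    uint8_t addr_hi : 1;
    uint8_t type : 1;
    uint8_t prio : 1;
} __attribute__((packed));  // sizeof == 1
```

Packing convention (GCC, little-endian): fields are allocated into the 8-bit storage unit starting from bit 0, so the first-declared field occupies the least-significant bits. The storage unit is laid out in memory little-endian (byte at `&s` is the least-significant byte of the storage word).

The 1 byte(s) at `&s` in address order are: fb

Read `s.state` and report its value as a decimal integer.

[0]=0xfb (little-endian) → word 0xfb
cnt:1 @ bit 0 → (0xfb>>0)&0x1 = 0x1
len:2 @ bit 1 → (0xfb>>1)&0x3 = 0x1
state:2 @ bit 3 → (0xfb>>3)&0x3 = 0x3  ←
addr_hi:1 @ bit 5 → (0xfb>>5)&0x1 = 0x1
type:1 @ bit 6 → (0xfb>>6)&0x1 = 0x1
prio:1 @ bit 7 → (0xfb>>7)&0x1 = 0x1

3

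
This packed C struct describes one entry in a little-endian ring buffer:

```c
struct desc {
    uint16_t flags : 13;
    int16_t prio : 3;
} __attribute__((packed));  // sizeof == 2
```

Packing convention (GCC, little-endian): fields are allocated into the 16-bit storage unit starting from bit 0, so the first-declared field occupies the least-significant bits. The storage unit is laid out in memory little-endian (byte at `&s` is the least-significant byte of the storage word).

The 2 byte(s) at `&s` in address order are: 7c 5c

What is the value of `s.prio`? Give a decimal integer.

2

[0]=0x7c [1]=0x5c (little-endian) → word 0x5c7c
flags:13 @ bit 0 → (0x5c7c>>0)&0x1fff = 0x1c7c
prio:3 @ bit 13 → (0x5c7c>>13)&0x7 = 0x2  ←
prio signed 3b, MSB=0: value = 2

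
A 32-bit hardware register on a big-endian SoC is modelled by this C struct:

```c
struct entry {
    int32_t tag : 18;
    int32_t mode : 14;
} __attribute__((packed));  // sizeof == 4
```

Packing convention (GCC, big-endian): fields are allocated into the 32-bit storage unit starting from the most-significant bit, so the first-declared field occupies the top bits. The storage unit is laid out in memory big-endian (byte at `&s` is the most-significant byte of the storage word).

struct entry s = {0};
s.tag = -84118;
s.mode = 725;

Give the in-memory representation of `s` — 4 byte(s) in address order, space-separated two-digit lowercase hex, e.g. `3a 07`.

ad da 82 d5

tag (18b) val=-84118 bits=0x2b76a at bit 14: 0xadda8000
mode (14b) val=725 bits=0x2d5 at bit 0: 0xadda82d5
word = 0xadda82d5 → big-endian bytes:
  [0]=0xad  [1]=0xda  [2]=0x82  [3]=0xd5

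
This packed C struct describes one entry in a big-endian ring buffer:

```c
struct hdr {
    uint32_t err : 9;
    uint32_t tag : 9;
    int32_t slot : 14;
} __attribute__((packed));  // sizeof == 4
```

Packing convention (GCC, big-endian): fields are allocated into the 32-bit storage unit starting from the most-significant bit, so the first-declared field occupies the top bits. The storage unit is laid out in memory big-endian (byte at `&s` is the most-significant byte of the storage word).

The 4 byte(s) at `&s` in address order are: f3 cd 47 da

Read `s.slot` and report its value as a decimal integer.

[0]=0xf3 [1]=0xcd [2]=0x47 [3]=0xda (big-endian) → word 0xf3cd47da
err:9 @ bit 23 → (0xf3cd47da>>23)&0x1ff = 0x1e7
tag:9 @ bit 14 → (0xf3cd47da>>14)&0x1ff = 0x135
slot:14 @ bit 0 → (0xf3cd47da>>0)&0x3fff = 0x7da  ←
slot signed 14b, MSB=0: value = 2010

2010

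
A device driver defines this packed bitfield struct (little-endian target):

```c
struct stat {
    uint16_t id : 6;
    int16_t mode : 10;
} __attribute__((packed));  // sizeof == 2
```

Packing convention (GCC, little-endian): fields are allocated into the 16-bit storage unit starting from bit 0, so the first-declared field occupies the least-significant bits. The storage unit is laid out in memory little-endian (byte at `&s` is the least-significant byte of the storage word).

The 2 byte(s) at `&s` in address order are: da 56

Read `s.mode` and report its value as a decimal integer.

[0]=0xda [1]=0x56 (little-endian) → word 0x56da
id [0+:6] = (word>>0) & 0x3f = 26
mode [6+:10] = (word>>6) & 0x3ff = 347  ←
mode signed 10b, MSB=0: value = 347

347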